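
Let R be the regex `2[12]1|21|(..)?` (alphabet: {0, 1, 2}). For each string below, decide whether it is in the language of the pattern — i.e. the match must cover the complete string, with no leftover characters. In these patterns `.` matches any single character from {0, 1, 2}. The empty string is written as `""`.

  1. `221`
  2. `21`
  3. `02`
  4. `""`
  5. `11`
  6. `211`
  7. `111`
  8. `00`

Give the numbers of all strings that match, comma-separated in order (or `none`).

1, 2, 3, 4, 5, 6, 8

1 → match
2 → match
3 → match
4 → match
5 → match
6 → match
7 → no match
8 → match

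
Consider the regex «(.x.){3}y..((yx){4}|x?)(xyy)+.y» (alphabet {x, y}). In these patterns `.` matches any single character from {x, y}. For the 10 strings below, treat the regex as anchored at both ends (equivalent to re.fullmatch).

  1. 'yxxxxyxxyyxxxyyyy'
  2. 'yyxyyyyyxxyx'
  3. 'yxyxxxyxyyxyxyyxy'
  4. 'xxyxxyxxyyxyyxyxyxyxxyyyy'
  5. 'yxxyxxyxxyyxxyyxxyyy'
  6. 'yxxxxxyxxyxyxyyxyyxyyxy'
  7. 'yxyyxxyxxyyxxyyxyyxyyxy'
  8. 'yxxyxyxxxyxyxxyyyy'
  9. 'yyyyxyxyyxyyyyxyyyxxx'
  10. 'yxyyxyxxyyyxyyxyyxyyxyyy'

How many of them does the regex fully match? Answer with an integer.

6

1 → match
2. 'yyxyyyyyxxyx' → no match — must end with 'y'
3 → match
4 → match
5 → no match
6 → match
7 → match
8 → match
9 → no match — must end with 'y'
10 → no match
Total matched: 6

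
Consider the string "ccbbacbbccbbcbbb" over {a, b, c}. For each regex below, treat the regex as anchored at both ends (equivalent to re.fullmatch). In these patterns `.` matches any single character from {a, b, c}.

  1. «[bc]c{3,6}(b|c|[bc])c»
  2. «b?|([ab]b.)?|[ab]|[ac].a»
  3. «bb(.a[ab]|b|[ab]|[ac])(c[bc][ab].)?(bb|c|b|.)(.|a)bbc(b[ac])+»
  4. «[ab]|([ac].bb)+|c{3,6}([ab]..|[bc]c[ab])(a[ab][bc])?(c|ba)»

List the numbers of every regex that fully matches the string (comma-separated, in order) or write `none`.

1 → no match — must end with "c"
2 → no match
3 → no match — must start with "bb"
4 → match

4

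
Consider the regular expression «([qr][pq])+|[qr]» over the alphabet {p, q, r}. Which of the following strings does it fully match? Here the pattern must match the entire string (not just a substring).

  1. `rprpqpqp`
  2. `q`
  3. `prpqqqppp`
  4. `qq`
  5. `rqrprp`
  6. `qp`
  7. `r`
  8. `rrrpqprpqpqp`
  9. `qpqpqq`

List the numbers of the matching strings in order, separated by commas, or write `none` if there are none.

1 → match
2 → match
3 → no match
4 → match
5 → match
6 → match
7 → match
8 → no match
9 → match

1, 2, 4, 5, 6, 7, 9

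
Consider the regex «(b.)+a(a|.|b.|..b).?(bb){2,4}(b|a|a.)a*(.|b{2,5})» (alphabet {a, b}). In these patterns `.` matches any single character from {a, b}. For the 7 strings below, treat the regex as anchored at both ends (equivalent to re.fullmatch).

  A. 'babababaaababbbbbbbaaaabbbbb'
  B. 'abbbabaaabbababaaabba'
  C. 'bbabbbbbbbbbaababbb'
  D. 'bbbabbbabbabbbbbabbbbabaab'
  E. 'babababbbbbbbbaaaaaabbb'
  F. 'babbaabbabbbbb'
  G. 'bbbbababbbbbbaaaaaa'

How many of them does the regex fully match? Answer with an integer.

1

A → no match
B → no match — must start with 'b'
C → no match
D → no match
E → no match
F → no match
G → match
Total matched: 1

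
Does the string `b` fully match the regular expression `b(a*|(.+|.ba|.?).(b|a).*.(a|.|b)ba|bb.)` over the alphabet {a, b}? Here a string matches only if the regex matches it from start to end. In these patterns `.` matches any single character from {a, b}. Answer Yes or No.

Yes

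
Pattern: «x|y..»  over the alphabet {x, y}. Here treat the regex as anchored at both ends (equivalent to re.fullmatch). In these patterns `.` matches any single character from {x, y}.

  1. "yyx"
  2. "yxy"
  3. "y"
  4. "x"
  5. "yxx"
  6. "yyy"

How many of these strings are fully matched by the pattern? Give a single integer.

5

1 → match
2 → match
3 → no match
4 → match
5 → match
6 → match
Total matched: 5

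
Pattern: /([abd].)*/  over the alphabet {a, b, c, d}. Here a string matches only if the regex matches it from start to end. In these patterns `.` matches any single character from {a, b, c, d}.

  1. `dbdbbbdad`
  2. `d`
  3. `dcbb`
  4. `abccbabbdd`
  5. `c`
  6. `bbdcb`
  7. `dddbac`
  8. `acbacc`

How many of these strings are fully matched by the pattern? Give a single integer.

2

1 → no match
2 → no match
3 → match
4 → no match
5 → no match
6 → no match
7 → match
8 → no match
Total matched: 2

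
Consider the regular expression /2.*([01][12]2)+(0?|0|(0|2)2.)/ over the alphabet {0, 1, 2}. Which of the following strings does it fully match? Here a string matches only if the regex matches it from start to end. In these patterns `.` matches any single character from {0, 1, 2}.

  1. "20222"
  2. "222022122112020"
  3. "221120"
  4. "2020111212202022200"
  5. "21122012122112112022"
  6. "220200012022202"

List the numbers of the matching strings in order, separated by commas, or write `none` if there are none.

2, 3, 5

1 → no match
2 → match
3 → match
4 → no match
5 → match
6 → no match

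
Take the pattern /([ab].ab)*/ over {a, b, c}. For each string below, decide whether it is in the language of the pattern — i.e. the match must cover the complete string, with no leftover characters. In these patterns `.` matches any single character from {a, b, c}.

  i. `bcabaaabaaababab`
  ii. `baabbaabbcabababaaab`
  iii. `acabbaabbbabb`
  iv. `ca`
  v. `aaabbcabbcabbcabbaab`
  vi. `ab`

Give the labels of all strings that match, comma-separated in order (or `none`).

i → match
ii → match
iii → no match
iv → no match
v → match
vi → no match

i, ii, v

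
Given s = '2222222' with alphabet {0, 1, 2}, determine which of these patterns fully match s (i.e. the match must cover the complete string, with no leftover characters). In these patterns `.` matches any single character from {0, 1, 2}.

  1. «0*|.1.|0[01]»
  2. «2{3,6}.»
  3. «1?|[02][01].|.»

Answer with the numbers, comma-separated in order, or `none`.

2

1 → no match
2 → match
3 → no match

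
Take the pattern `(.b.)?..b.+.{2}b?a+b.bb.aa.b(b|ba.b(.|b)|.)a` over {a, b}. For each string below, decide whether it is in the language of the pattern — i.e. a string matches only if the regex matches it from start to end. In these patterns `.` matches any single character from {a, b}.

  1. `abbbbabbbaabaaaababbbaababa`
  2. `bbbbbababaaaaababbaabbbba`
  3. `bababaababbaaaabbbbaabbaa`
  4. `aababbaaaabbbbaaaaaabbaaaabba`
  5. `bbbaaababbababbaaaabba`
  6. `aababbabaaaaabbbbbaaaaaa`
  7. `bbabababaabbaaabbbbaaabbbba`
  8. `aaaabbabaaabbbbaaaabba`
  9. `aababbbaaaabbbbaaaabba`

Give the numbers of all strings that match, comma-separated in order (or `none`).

1 → no match
2 → no match
3 → no match
4 → no match
5 → match
6 → no match
7 → no match
8 → no match
9 → match

5, 9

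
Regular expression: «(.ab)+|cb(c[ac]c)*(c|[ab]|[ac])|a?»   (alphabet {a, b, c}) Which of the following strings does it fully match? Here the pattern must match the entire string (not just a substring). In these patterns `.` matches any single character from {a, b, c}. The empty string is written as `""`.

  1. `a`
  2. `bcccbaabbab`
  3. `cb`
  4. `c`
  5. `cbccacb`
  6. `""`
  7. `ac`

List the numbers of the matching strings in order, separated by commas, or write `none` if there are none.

1, 6

1. `a` → match
2. `bcccbaabbab` → no match
3. `cb` → no match
4. `c` → no match
5. `cbccacb` → no match
6. `""` → match
7. `ac` → no match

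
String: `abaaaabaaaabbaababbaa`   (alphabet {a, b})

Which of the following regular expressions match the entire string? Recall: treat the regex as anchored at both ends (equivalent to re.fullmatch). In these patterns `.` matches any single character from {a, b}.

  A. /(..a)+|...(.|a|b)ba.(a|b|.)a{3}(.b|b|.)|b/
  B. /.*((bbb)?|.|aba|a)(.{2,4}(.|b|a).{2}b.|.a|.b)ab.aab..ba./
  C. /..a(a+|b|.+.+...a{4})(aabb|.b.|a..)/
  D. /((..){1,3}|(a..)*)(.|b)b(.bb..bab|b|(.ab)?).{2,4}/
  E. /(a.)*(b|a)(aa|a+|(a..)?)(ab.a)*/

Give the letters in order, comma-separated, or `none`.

B

A → no match
B → match
C → no match
D → no match
E → no match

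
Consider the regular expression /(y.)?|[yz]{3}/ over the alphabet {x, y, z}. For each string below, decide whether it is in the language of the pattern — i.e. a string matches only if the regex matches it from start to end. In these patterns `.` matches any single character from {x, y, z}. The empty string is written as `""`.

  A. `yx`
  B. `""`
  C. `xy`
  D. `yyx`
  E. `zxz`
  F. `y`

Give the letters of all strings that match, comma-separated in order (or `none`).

A. `yx` → match
B. `""` → match
C. `xy` → no match
D. `yyx` → no match
E. `zxz` → no match
F. `y` → no match

A, B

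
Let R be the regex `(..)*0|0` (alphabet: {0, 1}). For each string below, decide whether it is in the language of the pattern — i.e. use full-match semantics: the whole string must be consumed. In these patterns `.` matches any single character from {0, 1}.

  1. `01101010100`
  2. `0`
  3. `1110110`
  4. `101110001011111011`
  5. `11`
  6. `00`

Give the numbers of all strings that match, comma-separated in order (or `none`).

1 → match
2 → match
3 → match
4 → no match — must end with `0`
5 → no match — must end with `0`
6 → no match

1, 2, 3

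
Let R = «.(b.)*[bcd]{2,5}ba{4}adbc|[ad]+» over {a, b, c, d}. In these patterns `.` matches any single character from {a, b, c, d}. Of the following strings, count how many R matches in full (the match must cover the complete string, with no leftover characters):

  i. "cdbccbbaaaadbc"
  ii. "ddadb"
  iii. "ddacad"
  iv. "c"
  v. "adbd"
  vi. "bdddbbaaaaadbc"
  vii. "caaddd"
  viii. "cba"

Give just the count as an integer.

1

i → no match
ii. "ddadb" → no match
iii. "ddacad" → no match
iv. "c" → no match
v. "adbd" → no match
vi → match
vii. "caaddd" → no match
viii. "cba" → no match
Total matched: 1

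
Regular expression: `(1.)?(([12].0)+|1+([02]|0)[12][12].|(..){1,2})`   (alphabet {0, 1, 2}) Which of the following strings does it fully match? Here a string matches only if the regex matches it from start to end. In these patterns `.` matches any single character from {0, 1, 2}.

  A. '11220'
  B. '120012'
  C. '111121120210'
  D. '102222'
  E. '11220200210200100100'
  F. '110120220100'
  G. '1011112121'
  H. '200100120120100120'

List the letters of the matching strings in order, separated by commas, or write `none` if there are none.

A, B, D, E, F, G, H

A → match
B → match
C → no match
D → match
E → match
F → match
G → match
H → match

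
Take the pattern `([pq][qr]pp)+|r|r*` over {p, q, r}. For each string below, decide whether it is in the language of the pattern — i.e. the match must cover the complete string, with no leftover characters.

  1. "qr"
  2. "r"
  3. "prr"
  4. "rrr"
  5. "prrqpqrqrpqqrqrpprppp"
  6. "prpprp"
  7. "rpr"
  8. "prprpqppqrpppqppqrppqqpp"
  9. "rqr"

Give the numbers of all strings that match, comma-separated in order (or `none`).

1 → no match
2 → match
3 → no match
4 → match
5 → no match
6 → no match
7 → no match
8 → no match
9 → no match

2, 4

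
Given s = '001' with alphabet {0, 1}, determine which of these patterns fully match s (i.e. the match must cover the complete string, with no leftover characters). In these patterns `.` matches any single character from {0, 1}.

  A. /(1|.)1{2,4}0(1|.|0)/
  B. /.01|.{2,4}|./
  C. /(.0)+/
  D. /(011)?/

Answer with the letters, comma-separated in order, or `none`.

B

A → no match
B → match
C → no match — must end with '0'
D → no match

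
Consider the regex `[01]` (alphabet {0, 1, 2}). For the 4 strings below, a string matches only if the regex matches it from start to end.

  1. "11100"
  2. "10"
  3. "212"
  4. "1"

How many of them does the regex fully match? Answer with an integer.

1 → no match
2 → no match
3 → no match
4 → match
Total matched: 1

1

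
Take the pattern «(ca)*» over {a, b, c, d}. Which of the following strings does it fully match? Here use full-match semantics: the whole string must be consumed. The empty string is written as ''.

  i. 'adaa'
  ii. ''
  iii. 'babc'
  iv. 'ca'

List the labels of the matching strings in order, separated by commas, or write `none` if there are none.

ii, iv

i → no match
ii → match
iii → no match
iv → match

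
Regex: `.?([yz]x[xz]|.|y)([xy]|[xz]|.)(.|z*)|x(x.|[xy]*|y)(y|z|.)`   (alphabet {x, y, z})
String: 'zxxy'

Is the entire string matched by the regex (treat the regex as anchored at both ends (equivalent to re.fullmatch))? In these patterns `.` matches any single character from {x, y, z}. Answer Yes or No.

Yes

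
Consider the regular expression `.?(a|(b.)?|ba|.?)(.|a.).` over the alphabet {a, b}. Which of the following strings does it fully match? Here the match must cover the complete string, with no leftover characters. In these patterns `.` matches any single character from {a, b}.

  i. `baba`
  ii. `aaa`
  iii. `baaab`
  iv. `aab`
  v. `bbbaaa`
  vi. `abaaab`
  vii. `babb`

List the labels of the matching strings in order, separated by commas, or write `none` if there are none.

i, ii, iii, iv, v, vi, vii

i → match
ii → match
iii → match
iv → match
v → match
vi → match
vii → match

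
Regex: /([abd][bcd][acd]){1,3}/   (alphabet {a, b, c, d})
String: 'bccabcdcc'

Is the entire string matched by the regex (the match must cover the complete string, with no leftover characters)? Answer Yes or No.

Yes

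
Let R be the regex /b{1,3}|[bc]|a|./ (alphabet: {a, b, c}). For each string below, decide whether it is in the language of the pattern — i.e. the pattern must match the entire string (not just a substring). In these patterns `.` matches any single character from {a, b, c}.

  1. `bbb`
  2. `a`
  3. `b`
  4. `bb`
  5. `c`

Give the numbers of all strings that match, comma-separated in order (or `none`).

1. `bbb` → match
2. `a` → match
3. `b` → match
4. `bb` → match
5. `c` → match

1, 2, 3, 4, 5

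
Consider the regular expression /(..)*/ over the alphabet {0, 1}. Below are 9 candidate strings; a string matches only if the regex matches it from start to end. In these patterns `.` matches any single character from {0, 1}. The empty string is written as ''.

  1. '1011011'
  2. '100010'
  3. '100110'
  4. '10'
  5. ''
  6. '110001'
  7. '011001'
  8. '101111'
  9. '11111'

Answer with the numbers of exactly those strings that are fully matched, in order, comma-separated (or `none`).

2, 3, 4, 5, 6, 7, 8

1 → no match
2 → match
3 → match
4 → match
5 → match
6 → match
7 → match
8 → match
9 → no match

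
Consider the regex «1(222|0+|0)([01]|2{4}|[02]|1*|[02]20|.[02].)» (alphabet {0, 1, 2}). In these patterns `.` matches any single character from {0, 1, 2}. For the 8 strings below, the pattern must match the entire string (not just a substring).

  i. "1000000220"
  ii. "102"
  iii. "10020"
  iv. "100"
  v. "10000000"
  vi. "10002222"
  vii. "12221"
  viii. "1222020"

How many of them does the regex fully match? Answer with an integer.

i → match
ii → match
iii → match
iv → match
v → match
vi → match
vii → match
viii → match
Total matched: 8

8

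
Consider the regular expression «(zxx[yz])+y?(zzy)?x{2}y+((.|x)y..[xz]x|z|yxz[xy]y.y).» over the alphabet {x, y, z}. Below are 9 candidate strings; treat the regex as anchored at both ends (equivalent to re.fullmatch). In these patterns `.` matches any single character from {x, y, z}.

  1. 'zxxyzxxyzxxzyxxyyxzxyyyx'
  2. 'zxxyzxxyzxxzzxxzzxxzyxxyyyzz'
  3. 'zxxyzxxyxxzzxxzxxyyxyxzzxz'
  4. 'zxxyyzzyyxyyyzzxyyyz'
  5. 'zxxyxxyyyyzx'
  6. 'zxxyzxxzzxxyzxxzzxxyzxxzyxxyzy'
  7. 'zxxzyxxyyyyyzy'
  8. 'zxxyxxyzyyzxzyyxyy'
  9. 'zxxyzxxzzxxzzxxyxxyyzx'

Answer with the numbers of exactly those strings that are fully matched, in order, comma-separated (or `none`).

1 → match
2 → match
3 → no match
4 → no match
5 → match
6 → match
7 → match
8 → no match
9 → match

1, 2, 5, 6, 7, 9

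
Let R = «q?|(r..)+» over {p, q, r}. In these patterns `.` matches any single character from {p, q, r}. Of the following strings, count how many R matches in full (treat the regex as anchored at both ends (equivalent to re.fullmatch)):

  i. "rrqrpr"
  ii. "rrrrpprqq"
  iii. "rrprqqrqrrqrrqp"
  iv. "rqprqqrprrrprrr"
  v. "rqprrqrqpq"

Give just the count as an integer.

i. "rrqrpr" → match
ii. "rrrrpprqq" → match
iii → match
iv → match
v. "rqprrqrqpq" → no match
Total matched: 4

4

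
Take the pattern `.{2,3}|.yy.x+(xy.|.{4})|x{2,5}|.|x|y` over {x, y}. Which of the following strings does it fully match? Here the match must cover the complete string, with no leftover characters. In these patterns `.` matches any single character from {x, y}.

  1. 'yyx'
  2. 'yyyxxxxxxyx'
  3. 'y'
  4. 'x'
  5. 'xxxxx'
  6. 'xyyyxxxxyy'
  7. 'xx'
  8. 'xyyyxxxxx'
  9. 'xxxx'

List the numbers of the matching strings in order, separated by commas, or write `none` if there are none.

1, 2, 3, 4, 5, 6, 7, 8, 9

1. 'yyx' → match
2. 'yyyxxxxxxyx' → match
3. 'y' → match
4. 'x' → match
5. 'xxxxx' → match
6. 'xyyyxxxxyy' → match
7. 'xx' → match
8. 'xyyyxxxxx' → match
9. 'xxxx' → match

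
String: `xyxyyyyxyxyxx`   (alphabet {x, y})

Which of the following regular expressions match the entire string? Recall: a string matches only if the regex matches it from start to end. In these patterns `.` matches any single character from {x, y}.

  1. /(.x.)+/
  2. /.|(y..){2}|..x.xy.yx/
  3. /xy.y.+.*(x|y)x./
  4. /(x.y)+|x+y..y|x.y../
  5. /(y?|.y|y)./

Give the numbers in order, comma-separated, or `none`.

3

1 → no match
2 → no match
3 → match
4 → no match
5 → no match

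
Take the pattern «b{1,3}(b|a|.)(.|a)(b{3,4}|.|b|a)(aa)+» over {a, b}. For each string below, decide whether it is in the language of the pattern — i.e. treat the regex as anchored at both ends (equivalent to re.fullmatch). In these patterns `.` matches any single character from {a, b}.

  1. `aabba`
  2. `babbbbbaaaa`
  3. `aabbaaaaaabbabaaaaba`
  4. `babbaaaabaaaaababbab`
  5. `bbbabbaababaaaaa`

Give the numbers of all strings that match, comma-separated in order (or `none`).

1 → no match — must start with `b`
2 → match
3 → no match — must start with `b`
4 → no match — must end with `aa`
5 → no match

2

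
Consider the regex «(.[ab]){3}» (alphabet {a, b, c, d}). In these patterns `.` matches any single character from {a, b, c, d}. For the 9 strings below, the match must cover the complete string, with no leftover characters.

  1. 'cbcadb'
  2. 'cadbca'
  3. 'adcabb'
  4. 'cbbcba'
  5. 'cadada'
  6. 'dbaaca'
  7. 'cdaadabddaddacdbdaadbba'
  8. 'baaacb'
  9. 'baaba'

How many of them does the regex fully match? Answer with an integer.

1 → match
2 → match
3 → no match
4 → no match
5 → match
6 → match
7 → no match
8 → match
9 → no match
Total matched: 5

5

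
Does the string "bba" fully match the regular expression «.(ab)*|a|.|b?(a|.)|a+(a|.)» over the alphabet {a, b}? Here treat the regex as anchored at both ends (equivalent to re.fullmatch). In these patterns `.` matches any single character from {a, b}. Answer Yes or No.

No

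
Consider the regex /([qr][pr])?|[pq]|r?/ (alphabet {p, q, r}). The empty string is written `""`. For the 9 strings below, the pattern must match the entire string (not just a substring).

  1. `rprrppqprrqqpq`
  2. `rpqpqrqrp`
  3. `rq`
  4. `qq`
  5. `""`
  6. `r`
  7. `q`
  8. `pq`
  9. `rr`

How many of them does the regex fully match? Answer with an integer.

1 → no match
2. `rpqpqrqrp` → no match
3. `rq` → no match
4. `qq` → no match
5. `""` → match
6. `r` → match
7. `q` → match
8. `pq` → no match
9. `rr` → match
Total matched: 4

4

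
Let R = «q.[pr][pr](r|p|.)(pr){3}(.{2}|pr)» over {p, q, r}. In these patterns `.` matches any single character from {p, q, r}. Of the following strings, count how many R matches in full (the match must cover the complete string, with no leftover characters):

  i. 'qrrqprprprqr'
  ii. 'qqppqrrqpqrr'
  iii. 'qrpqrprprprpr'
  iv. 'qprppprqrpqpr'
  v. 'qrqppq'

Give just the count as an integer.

0

i → no match
ii → no match
iii → no match
iv → no match
v → no match
Total matched: 0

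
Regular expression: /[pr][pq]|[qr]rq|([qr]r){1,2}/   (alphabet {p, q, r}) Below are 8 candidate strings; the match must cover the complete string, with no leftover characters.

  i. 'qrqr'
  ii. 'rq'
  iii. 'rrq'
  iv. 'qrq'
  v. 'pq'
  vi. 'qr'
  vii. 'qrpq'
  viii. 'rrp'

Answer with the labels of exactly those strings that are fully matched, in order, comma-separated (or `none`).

i, ii, iii, iv, v, vi

i → match
ii → match
iii → match
iv → match
v → match
vi → match
vii → no match
viii → no match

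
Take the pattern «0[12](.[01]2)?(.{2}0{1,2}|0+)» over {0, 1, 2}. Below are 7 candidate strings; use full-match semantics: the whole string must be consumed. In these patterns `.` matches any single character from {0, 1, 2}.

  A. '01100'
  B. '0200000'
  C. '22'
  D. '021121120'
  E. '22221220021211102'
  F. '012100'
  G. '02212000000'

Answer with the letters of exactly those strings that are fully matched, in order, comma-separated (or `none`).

A → match
B → match
C → no match — must start with '0'
D → no match
E → no match — must start with '0'
F → match
G → match

A, B, F, G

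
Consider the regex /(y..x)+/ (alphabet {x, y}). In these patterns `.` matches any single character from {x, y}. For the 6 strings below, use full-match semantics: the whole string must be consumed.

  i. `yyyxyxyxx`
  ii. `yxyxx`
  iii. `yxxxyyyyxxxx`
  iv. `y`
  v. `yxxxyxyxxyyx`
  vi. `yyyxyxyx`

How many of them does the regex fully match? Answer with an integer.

i → no match
ii → no match
iii → no match
iv → no match — must end with `x`
v → no match
vi → match
Total matched: 1

1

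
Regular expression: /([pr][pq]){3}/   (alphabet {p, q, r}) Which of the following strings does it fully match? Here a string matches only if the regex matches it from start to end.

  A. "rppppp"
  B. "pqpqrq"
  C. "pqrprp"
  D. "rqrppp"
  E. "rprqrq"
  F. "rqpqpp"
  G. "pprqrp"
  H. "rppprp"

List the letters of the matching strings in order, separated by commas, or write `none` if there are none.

A, B, C, D, E, F, G, H

A → match
B → match
C → match
D → match
E → match
F → match
G → match
H → match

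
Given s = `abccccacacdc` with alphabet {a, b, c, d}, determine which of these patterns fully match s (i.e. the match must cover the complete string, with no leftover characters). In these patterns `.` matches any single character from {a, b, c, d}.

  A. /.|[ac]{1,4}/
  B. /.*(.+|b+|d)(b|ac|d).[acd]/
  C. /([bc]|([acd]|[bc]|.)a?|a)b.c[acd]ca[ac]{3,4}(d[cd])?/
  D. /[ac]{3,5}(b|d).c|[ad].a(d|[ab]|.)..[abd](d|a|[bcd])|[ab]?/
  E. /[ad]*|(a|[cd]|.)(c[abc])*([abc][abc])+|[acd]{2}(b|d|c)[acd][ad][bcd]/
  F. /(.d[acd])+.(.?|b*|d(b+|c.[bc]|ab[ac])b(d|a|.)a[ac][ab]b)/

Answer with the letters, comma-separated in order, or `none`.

A → no match
B → match
C → match
D → no match
E → no match
F → no match

B, C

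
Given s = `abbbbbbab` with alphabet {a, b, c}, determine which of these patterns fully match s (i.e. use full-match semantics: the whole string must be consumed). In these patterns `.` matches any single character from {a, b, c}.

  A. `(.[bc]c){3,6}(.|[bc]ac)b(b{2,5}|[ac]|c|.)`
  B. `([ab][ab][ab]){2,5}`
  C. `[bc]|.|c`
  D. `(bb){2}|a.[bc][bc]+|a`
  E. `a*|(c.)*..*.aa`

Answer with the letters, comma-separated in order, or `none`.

A → no match
B → match
C → no match
D → no match
E → no match

B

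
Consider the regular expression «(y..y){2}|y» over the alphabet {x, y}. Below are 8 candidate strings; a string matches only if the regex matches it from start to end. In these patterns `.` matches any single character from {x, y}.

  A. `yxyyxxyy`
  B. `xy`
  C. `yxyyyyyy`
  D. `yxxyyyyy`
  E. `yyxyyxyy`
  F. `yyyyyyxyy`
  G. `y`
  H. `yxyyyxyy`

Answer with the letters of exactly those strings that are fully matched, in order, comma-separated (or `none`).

C, D, E, G, H

A → no match
B → no match — must start with `y`
C → match
D → match
E → match
F → no match
G → match
H → match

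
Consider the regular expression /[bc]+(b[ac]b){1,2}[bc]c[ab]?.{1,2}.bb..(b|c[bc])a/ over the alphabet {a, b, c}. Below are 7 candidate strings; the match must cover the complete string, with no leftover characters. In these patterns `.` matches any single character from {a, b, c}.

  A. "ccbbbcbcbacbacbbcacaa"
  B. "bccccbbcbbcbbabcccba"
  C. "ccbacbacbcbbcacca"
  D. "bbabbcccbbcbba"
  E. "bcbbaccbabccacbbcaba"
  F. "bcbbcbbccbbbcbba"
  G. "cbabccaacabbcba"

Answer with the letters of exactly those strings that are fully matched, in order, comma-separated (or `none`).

D, F

A → no match
B → no match
C → no match
D → match
E → no match
F → match
G → no match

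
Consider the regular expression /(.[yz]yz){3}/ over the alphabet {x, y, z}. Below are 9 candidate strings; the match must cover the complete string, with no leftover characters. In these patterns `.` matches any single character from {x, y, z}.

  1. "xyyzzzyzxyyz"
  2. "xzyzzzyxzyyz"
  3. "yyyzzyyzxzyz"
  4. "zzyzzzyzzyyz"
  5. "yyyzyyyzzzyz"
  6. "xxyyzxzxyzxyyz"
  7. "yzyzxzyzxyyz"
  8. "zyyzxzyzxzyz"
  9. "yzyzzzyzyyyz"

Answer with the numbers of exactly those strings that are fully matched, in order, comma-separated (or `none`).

1. "xyyzzzyzxyyz" → match
2. "xzyzzzyxzyyz" → no match
3. "yyyzzyyzxzyz" → match
4. "zzyzzzyzzyyz" → match
5. "yyyzyyyzzzyz" → match
6 → no match
7. "yzyzxzyzxyyz" → match
8. "zyyzxzyzxzyz" → match
9. "yzyzzzyzyyyz" → match

1, 3, 4, 5, 7, 8, 9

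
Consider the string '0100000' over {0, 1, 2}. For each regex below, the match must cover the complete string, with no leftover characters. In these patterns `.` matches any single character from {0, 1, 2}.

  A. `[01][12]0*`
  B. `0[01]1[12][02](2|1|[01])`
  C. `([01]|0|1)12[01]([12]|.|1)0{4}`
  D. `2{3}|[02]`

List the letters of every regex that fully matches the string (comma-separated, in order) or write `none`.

A → match
B → no match
C → no match
D → no match

A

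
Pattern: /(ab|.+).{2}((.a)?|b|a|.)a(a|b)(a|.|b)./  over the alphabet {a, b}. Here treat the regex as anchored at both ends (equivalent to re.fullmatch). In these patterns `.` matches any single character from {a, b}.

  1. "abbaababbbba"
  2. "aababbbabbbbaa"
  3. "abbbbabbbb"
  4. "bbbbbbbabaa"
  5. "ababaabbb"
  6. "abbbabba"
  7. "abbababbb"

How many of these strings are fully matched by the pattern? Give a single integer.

4

1 → no match
2 → no match
3 → no match
4 → match
5 → match
6 → match
7 → match
Total matched: 4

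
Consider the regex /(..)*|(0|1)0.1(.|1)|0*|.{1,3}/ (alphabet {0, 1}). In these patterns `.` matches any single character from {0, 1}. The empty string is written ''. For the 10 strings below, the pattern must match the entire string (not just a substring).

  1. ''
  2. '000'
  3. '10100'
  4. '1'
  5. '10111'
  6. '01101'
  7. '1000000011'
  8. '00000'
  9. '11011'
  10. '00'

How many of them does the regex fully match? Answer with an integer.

7

1 → match
2 → match
3 → no match
4 → match
5 → match
6 → no match
7 → match
8 → match
9 → no match
10 → match
Total matched: 7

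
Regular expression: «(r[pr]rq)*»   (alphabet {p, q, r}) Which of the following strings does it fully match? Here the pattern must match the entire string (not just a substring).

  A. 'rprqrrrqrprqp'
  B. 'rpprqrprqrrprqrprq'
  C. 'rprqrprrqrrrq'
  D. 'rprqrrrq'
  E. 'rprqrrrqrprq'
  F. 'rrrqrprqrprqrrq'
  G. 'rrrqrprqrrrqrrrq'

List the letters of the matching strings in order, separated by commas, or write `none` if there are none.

D, E, G

A → no match
B → no match
C → no match
D → match
E → match
F → no match
G → match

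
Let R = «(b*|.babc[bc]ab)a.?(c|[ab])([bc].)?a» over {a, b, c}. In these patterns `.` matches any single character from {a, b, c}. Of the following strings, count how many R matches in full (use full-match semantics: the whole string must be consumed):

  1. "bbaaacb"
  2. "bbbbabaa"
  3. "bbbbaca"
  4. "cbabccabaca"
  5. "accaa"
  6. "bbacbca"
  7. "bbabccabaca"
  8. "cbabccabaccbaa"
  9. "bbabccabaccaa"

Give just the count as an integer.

8

1 → no match — must end with "a"
2 → match
3 → match
4 → match
5 → match
6 → match
7 → match
8 → match
9 → match
Total matched: 8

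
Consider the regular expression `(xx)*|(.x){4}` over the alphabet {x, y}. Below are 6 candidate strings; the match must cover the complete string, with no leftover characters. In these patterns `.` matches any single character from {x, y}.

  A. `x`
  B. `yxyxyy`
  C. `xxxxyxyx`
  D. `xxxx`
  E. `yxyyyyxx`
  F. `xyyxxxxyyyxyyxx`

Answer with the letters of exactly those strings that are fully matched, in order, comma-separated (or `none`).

A → no match
B → no match
C → match
D → match
E → no match
F → no match

C, D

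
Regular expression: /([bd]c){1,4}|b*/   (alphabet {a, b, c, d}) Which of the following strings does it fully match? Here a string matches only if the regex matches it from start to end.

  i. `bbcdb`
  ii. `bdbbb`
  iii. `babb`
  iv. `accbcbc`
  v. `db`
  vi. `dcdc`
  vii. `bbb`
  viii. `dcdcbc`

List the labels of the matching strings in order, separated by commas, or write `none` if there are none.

vi, vii, viii

i → no match
ii → no match
iii → no match
iv → no match
v → no match
vi → match
vii → match
viii → match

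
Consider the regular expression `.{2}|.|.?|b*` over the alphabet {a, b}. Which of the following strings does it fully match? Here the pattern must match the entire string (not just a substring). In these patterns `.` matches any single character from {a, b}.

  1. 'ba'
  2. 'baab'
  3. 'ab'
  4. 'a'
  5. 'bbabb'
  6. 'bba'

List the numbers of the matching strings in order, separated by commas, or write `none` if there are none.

1 → match
2 → no match
3 → match
4 → match
5 → no match
6 → no match

1, 3, 4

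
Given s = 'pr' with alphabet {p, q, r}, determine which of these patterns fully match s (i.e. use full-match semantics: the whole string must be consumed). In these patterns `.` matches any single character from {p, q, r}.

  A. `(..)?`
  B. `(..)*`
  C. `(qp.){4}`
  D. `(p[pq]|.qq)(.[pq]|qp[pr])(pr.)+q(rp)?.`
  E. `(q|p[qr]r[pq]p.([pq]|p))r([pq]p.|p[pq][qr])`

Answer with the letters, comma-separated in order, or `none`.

A, B

A → match
B → match
C → no match — must start with 'qp'
D → no match
E → no match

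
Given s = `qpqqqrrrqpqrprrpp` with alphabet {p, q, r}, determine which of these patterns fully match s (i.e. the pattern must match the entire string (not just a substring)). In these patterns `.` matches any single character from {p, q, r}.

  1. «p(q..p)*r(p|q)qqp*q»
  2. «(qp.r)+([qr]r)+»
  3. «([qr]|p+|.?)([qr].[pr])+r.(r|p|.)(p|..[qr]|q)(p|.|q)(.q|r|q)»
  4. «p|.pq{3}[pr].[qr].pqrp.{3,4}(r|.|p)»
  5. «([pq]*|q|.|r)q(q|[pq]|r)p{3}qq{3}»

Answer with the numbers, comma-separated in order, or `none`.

1 → no match — must start with `p`
2 → no match — must end with `r`
3 → no match
4 → match
5 → no match — must end with `q`

4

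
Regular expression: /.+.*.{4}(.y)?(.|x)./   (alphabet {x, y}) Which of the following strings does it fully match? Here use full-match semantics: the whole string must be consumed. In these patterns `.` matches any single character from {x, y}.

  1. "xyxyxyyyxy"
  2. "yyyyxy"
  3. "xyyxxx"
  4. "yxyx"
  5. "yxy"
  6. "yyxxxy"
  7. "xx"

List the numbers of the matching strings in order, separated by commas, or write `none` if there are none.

1 → match
2 → no match
3 → no match
4 → no match
5 → no match
6 → no match
7 → no match

1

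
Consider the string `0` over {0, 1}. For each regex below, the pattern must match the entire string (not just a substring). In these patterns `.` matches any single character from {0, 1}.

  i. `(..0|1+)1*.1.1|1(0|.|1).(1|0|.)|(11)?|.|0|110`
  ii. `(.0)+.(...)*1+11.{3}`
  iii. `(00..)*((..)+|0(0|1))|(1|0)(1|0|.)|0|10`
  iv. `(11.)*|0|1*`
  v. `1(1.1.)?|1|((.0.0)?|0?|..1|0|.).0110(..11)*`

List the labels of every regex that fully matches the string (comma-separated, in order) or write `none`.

i → match
ii → no match
iii → match
iv → match
v → no match

i, iii, iv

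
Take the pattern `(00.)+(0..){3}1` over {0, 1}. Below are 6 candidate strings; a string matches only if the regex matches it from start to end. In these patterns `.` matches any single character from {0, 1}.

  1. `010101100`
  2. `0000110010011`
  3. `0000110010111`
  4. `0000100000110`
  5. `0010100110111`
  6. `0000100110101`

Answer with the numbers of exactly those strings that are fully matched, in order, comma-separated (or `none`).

1 → no match — must start with `00`
2 → match
3 → match
4 → no match — must end with `1`
5 → match
6 → match

2, 3, 5, 6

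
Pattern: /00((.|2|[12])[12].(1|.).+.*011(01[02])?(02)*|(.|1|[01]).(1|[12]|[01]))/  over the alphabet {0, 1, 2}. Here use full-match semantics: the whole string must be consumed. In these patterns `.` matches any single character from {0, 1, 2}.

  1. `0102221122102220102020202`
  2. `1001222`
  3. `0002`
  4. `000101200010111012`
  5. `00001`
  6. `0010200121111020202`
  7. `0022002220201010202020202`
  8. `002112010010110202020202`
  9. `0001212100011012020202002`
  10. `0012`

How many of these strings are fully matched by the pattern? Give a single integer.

2

1 → no match — must start with `00`
2 → no match — must start with `00`
3 → no match
4 → no match
5 → match
6 → no match
7 → no match
8 → match
9 → no match
10 → no match
Total matched: 2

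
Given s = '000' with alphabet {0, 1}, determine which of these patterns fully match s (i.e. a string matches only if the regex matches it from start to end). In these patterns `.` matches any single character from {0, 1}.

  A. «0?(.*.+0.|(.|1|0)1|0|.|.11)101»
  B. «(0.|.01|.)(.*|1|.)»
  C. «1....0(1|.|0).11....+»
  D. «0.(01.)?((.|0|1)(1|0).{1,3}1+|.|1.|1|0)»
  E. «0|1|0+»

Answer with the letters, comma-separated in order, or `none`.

B, D, E

A → no match — must end with '101'
B → match
C → no match — must start with '1'
D → match
E → match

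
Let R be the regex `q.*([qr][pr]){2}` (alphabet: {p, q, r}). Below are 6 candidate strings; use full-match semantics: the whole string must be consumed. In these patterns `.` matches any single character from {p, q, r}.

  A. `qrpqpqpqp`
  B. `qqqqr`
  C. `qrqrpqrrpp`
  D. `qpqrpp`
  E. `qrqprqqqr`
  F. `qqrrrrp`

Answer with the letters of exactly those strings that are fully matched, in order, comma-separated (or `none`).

A, F

A → match
B → no match
C → no match
D → no match
E → no match
F → match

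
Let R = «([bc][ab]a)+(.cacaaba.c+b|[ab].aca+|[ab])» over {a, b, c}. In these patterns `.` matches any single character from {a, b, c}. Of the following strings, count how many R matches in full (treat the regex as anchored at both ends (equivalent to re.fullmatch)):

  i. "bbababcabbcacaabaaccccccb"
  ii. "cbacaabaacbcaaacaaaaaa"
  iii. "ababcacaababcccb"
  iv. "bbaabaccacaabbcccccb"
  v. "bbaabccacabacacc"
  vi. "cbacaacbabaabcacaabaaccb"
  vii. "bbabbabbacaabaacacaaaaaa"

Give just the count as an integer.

i → no match
ii → no match
iii → no match
iv → no match
v → no match
vi → match
vii → no match
Total matched: 1

1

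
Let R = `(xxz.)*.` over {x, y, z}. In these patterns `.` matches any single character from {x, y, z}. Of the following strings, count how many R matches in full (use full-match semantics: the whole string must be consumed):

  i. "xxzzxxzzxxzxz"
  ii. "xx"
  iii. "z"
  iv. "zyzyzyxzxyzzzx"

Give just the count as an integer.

2

i → match
ii. "xx" → no match
iii. "z" → match
iv → no match
Total matched: 2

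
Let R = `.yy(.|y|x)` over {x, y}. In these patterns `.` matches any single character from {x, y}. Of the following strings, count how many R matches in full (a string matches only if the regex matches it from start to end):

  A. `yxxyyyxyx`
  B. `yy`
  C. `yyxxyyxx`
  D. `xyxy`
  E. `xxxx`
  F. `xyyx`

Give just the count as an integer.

1

A → no match
B → no match
C → no match
D → no match
E → no match
F → match
Total matched: 1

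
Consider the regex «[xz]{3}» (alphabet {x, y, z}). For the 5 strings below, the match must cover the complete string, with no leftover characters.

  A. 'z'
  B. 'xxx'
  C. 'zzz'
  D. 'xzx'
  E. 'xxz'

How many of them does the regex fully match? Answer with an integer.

4

A → no match
B → match
C → match
D → match
E → match
Total matched: 4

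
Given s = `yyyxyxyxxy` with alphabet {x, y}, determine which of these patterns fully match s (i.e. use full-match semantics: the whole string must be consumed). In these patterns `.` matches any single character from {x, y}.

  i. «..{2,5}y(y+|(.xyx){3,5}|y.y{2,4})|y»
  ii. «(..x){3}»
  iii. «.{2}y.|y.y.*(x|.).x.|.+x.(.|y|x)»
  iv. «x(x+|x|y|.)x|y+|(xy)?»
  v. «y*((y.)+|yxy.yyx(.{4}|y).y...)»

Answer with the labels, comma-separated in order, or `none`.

iii

i → no match
ii → no match — must end with `x`
iii → match
iv → no match
v → no match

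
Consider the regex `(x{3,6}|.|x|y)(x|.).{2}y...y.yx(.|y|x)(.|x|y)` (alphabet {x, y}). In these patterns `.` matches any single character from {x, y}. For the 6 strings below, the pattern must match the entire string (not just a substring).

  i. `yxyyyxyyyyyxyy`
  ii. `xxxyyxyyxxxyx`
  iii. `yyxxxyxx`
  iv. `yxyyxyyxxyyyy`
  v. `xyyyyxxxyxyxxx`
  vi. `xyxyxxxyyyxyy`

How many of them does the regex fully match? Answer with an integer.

i → match
ii → no match
iii → no match
iv → no match
v → match
vi → no match
Total matched: 2

2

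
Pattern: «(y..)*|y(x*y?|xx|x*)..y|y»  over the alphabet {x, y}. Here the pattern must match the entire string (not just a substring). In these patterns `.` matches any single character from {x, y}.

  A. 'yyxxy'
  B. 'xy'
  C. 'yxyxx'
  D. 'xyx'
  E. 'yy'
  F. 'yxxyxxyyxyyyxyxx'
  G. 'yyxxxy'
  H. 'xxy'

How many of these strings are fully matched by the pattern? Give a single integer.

A → match
B → no match
C → no match
D → no match
E → no match
F → no match
G → no match
H → no match
Total matched: 1

1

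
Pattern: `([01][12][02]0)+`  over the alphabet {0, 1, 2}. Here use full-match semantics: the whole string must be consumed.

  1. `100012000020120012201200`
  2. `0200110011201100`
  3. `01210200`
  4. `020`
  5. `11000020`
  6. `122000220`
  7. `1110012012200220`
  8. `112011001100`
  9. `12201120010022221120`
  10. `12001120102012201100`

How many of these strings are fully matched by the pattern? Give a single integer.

2

1 → no match
2 → match
3 → no match
4 → no match
5 → no match
6 → no match
7 → no match
8 → match
9 → no match
10 → no match
Total matched: 2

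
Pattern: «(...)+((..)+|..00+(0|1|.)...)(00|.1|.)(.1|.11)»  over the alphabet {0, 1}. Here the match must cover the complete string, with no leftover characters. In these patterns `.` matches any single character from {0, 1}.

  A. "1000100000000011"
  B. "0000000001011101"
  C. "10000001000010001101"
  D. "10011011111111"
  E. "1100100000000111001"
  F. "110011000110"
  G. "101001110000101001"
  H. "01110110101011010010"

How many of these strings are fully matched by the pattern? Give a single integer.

6

A → match
B → match
C → match
D → match
E → match
F → no match
G → match
H → no match
Total matched: 6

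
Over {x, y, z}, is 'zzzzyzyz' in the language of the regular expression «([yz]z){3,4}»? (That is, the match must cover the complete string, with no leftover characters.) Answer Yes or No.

Yes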